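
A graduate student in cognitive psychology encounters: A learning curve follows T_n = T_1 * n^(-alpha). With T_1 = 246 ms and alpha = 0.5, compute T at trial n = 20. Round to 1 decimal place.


T_n = 246 * 20^(-0.5)
20^(-0.5) = 0.223607
T_n = 246 * 0.223607
= 55.0 ms


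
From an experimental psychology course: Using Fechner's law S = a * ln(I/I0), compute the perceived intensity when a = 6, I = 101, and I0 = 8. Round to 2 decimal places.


S = 6 * ln(101/8)
I/I0 = 12.625
ln(12.625) = 2.5357
S = 6 * 2.5357
= 15.21


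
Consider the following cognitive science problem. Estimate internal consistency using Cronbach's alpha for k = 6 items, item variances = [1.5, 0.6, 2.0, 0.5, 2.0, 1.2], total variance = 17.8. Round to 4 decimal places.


alpha = (k/(k-1)) * (1 - sum(s_i^2)/s_total^2)
sum(item variances) = 7.8
k/(k-1) = 6/5 = 1.2
1 - 7.8/17.8 = 1 - 0.438202 = 0.561798
alpha = 1.2 * 0.561798
= 0.6742


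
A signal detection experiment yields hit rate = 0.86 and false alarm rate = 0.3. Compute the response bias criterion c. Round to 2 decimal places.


c = -0.5 * (z(HR) + z(FAR))
z(0.86) = 1.0803
z(0.3) = -0.5244
c = -0.5 * (1.0803 + -0.5244)
= -0.5 * 0.5559
= -0.28


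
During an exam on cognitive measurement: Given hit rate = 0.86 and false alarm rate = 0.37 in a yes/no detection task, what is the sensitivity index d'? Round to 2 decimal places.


d' = z(HR) - z(FAR)
z(0.86) = 1.0803
z(0.37) = -0.3319
d' = 1.0803 - -0.3319
= 1.41


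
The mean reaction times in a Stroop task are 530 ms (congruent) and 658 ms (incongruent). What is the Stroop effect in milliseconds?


Stroop effect = RT(incongruent) - RT(congruent)
= 658 - 530
= 128 ms


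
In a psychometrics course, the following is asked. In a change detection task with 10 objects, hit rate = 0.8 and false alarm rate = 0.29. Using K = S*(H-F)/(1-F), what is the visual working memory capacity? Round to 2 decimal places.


K = S * (H - F) / (1 - F)
H - F = 0.51
1 - F = 0.71
K = 10 * 0.51 / 0.71
= 7.18


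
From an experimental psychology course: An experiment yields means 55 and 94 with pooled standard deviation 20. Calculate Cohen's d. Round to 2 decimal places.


Cohen's d = (M1 - M2) / S_pooled
= (55 - 94) / 20
= -39 / 20
= -1.95


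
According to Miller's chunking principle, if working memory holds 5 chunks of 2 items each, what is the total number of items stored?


Total items = chunks * items_per_chunk
= 5 * 2
= 10


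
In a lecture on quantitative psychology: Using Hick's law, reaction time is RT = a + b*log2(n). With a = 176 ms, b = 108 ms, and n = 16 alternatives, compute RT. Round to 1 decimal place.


RT = 176 + 108 * log2(16)
log2(16) = 4.0
RT = 176 + 108 * 4.0
= 176 + 432.0
= 608.0 ms


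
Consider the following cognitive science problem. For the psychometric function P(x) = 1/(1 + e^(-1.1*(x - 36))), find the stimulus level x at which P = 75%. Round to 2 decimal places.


At P = 0.75: 0.75 = 1/(1 + e^(-k*(x-x0)))
Solving: e^(-k*(x-x0)) = 1/3
x = x0 + ln(3)/k
ln(3) = 1.0986
x = 36 + 1.0986/1.1
= 36 + 0.9987
= 37.00


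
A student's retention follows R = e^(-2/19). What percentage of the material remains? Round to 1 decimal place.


R = e^(-t/S)
-t/S = -2/19 = -0.105263
R = e^(-0.105263) = 0.900088
Percentage = 0.900088 * 100
= 90.0


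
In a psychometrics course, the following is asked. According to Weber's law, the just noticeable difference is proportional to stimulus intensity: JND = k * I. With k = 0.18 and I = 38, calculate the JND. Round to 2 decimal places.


JND = k * I
JND = 0.18 * 38
= 6.84


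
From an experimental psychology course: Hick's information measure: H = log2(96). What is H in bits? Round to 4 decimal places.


H = log2(n)
H = log2(96)
= 6.5850


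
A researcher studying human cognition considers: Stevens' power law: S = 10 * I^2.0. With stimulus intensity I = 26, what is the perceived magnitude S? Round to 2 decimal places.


S = 10 * 26^2.0
26^2.0 = 676.0
S = 10 * 676.0
= 6760.00


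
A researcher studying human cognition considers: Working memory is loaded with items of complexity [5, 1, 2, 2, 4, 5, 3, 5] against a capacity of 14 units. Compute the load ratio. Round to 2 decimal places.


Total complexity = 5 + 1 + 2 + 2 + 4 + 5 + 3 + 5 = 27
Load = total / capacity = 27 / 14
= 1.93


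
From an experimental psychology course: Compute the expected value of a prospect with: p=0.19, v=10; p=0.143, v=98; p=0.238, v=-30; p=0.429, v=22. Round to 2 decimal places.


EU = sum(p_i * v_i)
0.19 * 10 = 1.9
0.143 * 98 = 14.014
0.238 * -30 = -7.14
0.429 * 22 = 9.438
EU = 1.9 + 14.014 + -7.14 + 9.438
= 18.21


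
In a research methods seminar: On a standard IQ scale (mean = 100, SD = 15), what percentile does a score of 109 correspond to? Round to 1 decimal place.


z = (IQ - mean) / SD
z = (109 - 100) / 15 = 0.6
Percentile = Phi(0.6) * 100
Phi(0.6) = 0.725747
= 72.6


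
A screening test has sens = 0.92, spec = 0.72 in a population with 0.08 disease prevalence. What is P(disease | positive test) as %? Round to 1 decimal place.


PPV = (sens * prev) / (sens * prev + (1-spec) * (1-prev))
Numerator = 0.92 * 0.08 = 0.0736
P(positive and no disease) = (1 - spec) * (1 - prev) = (1 - 0.72) * (1 - 0.08) = 0.2576
Denominator = 0.0736 + 0.2576 = 0.3312
PPV = 0.0736 / 0.3312 = 0.222222
As percentage = 22.2


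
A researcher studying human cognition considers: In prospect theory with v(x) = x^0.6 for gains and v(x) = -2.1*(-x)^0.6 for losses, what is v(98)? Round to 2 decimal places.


Since x = 98 >= 0, use v(x) = x^0.6
98^0.6 = 15.658
v(98) = 15.66


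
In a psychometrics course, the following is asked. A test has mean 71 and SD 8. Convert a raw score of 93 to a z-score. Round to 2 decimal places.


z = (X - mu) / sigma
= (93 - 71) / 8
= 22 / 8
= 2.75


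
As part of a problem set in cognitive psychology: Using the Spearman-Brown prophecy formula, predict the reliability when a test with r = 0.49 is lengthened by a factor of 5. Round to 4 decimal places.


r_new = n*r / (1 + (n-1)*r)
Numerator = 5 * 0.49 = 2.45
Denominator = 1 + 4 * 0.49 = 2.96
r_new = 2.45 / 2.96
= 0.8277


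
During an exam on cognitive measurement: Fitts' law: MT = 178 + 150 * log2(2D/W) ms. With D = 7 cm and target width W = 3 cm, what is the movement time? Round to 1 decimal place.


MT = 178 + 150 * log2(2*7/3)
2D/W = 4.666667
log2(4.666667) = 2.2224
MT = 178 + 150 * 2.2224
= 511.4 ms


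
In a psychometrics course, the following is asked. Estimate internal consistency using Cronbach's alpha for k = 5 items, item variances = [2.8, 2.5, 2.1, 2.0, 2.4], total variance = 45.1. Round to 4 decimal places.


alpha = (k/(k-1)) * (1 - sum(s_i^2)/s_total^2)
sum(item variances) = 11.8
k/(k-1) = 5/4 = 1.25
1 - 11.8/45.1 = 1 - 0.261641 = 0.738359
alpha = 1.25 * 0.738359
= 0.9229


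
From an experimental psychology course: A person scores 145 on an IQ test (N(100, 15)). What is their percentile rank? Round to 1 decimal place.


z = (IQ - mean) / SD
z = (145 - 100) / 15 = 3.0
Percentile = Phi(3.0) * 100
Phi(3.0) = 0.99865
= 99.9


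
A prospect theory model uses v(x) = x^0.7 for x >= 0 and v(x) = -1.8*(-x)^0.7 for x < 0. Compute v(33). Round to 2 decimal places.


Since x = 33 >= 0, use v(x) = x^0.7
33^0.7 = 11.5601
v(33) = 11.56


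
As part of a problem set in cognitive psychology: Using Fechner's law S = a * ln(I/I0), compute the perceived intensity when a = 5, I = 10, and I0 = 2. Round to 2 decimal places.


S = 5 * ln(10/2)
I/I0 = 5.0
ln(5.0) = 1.6094
S = 5 * 1.6094
= 8.05


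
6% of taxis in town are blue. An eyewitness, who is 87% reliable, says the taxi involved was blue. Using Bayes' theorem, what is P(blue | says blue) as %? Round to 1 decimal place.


P(blue | says blue) = P(says blue | blue)*P(blue) / [P(says blue | blue)*P(blue) + P(says blue | not blue)*P(not blue)]
Numerator = 0.87 * 0.06 = 0.0522
False identification = 0.13 * 0.94 = 0.1222
P = 0.0522 / (0.0522 + 0.1222)
= 0.0522 / 0.1744
As percentage = 29.9


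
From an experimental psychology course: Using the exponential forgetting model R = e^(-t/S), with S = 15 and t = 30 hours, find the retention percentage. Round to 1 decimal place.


R = e^(-t/S)
-t/S = -30/15 = -2.0
R = e^(-2.0) = 0.135335
Percentage = 0.135335 * 100
= 13.5


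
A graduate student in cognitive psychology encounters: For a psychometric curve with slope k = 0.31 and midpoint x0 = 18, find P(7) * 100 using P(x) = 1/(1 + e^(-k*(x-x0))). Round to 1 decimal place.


P(x) = 1/(1 + e^(-0.31*(7 - 18)))
Exponent = -0.31 * -11 = 3.41
e^(3.41) = 30.265244
P = 1/(1 + 30.265244) = 0.031984
Percentage = 3.2


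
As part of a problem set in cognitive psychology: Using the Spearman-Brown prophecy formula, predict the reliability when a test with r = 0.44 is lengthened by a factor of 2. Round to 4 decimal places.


r_new = n*r / (1 + (n-1)*r)
Numerator = 2 * 0.44 = 0.88
Denominator = 1 + 1 * 0.44 = 1.44
r_new = 0.88 / 1.44
= 0.6111


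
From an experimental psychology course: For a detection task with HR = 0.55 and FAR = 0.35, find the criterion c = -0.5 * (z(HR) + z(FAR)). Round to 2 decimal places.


c = -0.5 * (z(HR) + z(FAR))
z(0.55) = 0.1257
z(0.35) = -0.3853
c = -0.5 * (0.1257 + -0.3853)
= -0.5 * -0.2596
= 0.13


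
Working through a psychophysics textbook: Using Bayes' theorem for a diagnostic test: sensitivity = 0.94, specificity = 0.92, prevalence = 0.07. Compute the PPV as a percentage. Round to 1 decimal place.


PPV = (sens * prev) / (sens * prev + (1-spec) * (1-prev))
Numerator = 0.94 * 0.07 = 0.0658
P(positive and no disease) = (1 - spec) * (1 - prev) = (1 - 0.92) * (1 - 0.07) = 0.0744
Denominator = 0.0658 + 0.0744 = 0.1402
PPV = 0.0658 / 0.1402 = 0.46933
As percentage = 46.9


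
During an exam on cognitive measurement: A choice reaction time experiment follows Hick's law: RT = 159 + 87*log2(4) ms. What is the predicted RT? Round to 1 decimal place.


RT = 159 + 87 * log2(4)
log2(4) = 2.0
RT = 159 + 87 * 2.0
= 159 + 174.0
= 333.0 ms


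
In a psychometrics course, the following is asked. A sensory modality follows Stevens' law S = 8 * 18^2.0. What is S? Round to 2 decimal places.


S = 8 * 18^2.0
18^2.0 = 324.0
S = 8 * 324.0
= 2592.00


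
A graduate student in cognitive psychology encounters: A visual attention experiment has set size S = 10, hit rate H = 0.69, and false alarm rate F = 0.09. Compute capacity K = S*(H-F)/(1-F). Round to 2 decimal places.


K = S * (H - F) / (1 - F)
H - F = 0.6
1 - F = 0.91
K = 10 * 0.6 / 0.91
= 6.59


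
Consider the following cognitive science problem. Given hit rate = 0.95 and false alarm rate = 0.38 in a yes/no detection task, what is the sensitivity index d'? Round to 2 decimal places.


d' = z(HR) - z(FAR)
z(0.95) = 1.6449
z(0.38) = -0.3055
d' = 1.6449 - -0.3055
= 1.95


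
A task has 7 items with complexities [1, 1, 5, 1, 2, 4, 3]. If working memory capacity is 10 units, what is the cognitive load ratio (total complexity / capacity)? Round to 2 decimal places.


Total complexity = 1 + 1 + 5 + 1 + 2 + 4 + 3 = 17
Load = total / capacity = 17 / 10
= 1.70


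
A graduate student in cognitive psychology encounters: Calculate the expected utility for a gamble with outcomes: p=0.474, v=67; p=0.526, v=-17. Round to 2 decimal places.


EU = sum(p_i * v_i)
0.474 * 67 = 31.758
0.526 * -17 = -8.942
EU = 31.758 + -8.942
= 22.82


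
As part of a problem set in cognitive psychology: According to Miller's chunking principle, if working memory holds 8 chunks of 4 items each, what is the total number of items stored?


Total items = chunks * items_per_chunk
= 8 * 4
= 32


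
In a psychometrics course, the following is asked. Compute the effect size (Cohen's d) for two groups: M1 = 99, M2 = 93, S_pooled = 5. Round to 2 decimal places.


Cohen's d = (M1 - M2) / S_pooled
= (99 - 93) / 5
= 6 / 5
= 1.20


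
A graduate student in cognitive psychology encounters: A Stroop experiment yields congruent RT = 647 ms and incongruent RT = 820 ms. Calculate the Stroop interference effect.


Stroop effect = RT(incongruent) - RT(congruent)
= 820 - 647
= 173 ms


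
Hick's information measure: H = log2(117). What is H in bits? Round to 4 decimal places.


H = log2(n)
H = log2(117)
= 6.8704


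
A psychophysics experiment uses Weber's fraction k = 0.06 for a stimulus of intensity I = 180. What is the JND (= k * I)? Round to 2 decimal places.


JND = k * I
JND = 0.06 * 180
= 10.80


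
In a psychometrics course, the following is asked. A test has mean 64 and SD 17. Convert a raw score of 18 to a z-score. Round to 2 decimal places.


z = (X - mu) / sigma
= (18 - 64) / 17
= -46 / 17
= -2.71


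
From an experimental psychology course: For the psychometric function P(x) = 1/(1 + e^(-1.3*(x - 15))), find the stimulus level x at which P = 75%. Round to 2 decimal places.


At P = 0.75: 0.75 = 1/(1 + e^(-k*(x-x0)))
Solving: e^(-k*(x-x0)) = 1/3
x = x0 + ln(3)/k
ln(3) = 1.0986
x = 15 + 1.0986/1.3
= 15 + 0.8451
= 15.85


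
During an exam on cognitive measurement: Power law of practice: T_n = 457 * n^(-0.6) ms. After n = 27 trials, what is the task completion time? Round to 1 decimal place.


T_n = 457 * 27^(-0.6)
27^(-0.6) = 0.138415
T_n = 457 * 0.138415
= 63.3 ms


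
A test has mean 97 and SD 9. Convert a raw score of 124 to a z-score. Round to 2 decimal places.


z = (X - mu) / sigma
= (124 - 97) / 9
= 27 / 9
= 3.00


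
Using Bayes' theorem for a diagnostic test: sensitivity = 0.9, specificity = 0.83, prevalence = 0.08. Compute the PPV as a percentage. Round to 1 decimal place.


PPV = (sens * prev) / (sens * prev + (1-spec) * (1-prev))
Numerator = 0.9 * 0.08 = 0.072
P(positive and no disease) = (1 - spec) * (1 - prev) = (1 - 0.83) * (1 - 0.08) = 0.1564
Denominator = 0.072 + 0.1564 = 0.2284
PPV = 0.072 / 0.2284 = 0.315236
As percentage = 31.5


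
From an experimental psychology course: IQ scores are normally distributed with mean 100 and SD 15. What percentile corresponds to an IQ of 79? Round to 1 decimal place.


z = (IQ - mean) / SD
z = (79 - 100) / 15 = -1.4
Percentile = Phi(-1.4) * 100
Phi(-1.4) = 0.080757
= 8.1


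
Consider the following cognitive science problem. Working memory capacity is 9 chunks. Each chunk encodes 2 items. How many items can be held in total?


Total items = chunks * items_per_chunk
= 9 * 2
= 18


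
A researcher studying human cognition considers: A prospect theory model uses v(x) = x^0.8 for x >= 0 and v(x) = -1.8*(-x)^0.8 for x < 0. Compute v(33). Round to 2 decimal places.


Since x = 33 >= 0, use v(x) = x^0.8
33^0.8 = 16.3988
v(33) = 16.40


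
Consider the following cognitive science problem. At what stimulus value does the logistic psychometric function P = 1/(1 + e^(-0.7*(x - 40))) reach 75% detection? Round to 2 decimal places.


At P = 0.75: 0.75 = 1/(1 + e^(-k*(x-x0)))
Solving: e^(-k*(x-x0)) = 1/3
x = x0 + ln(3)/k
ln(3) = 1.0986
x = 40 + 1.0986/0.7
= 40 + 1.5694
= 41.57


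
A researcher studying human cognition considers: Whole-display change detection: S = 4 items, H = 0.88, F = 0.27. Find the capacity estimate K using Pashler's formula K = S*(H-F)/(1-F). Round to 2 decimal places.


K = S * (H - F) / (1 - F)
H - F = 0.61
1 - F = 0.73
K = 4 * 0.61 / 0.73
= 3.34


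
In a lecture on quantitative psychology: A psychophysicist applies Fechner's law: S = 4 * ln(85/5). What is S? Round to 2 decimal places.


S = 4 * ln(85/5)
I/I0 = 17.0
ln(17.0) = 2.8332
S = 4 * 2.8332
= 11.33


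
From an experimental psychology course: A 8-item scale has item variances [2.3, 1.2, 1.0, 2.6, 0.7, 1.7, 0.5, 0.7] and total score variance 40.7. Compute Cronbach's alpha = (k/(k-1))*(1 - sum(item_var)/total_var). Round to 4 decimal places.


alpha = (k/(k-1)) * (1 - sum(s_i^2)/s_total^2)
sum(item variances) = 10.7
k/(k-1) = 8/7 = 1.142857
1 - 10.7/40.7 = 1 - 0.262899 = 0.737101
alpha = 1.142857 * 0.737101
= 0.8424


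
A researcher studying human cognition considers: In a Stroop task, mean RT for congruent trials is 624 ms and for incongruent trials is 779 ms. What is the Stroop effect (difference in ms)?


Stroop effect = RT(incongruent) - RT(congruent)
= 779 - 624
= 155 ms


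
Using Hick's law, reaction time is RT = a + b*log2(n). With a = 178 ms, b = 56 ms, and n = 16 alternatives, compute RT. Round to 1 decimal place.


RT = 178 + 56 * log2(16)
log2(16) = 4.0
RT = 178 + 56 * 4.0
= 178 + 224.0
= 402.0 ms


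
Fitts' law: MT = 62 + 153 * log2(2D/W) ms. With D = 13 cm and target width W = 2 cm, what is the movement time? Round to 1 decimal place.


MT = 62 + 153 * log2(2*13/2)
2D/W = 13.0
log2(13.0) = 3.7004
MT = 62 + 153 * 3.7004
= 628.2 ms


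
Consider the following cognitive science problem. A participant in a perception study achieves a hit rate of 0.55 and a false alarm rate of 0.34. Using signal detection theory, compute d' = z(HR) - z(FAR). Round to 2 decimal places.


d' = z(HR) - z(FAR)
z(0.55) = 0.1257
z(0.34) = -0.4125
d' = 0.1257 - -0.4125
= 0.54


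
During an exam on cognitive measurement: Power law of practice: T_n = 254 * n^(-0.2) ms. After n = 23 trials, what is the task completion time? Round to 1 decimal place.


T_n = 254 * 23^(-0.2)
23^(-0.2) = 0.534139
T_n = 254 * 0.534139
= 135.7 ms


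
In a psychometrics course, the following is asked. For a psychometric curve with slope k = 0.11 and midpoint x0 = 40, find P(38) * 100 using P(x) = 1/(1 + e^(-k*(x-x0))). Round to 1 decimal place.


P(x) = 1/(1 + e^(-0.11*(38 - 40)))
Exponent = -0.11 * -2 = 0.22
e^(0.22) = 1.246077
P = 1/(1 + 1.246077) = 0.445221
Percentage = 44.5


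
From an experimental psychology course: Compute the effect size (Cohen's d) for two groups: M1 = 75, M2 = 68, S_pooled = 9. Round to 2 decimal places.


Cohen's d = (M1 - M2) / S_pooled
= (75 - 68) / 9
= 7 / 9
= 0.78


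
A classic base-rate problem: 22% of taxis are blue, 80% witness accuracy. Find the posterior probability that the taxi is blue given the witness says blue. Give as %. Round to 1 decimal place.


P(blue | says blue) = P(says blue | blue)*P(blue) / [P(says blue | blue)*P(blue) + P(says blue | not blue)*P(not blue)]
Numerator = 0.8 * 0.22 = 0.176
False identification = 0.2 * 0.78 = 0.156
P = 0.176 / (0.176 + 0.156)
= 0.176 / 0.332
As percentage = 53.0


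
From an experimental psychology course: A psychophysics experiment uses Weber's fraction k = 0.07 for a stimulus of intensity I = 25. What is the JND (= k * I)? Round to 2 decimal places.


JND = k * I
JND = 0.07 * 25
= 1.75


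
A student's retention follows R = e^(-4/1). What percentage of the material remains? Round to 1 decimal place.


R = e^(-t/S)
-t/S = -4/1 = -4.0
R = e^(-4.0) = 0.018316
Percentage = 0.018316 * 100
= 1.8


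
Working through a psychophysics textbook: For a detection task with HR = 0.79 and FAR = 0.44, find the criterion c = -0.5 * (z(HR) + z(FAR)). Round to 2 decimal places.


c = -0.5 * (z(HR) + z(FAR))
z(0.79) = 0.8064
z(0.44) = -0.151
c = -0.5 * (0.8064 + -0.151)
= -0.5 * 0.6554
= -0.33


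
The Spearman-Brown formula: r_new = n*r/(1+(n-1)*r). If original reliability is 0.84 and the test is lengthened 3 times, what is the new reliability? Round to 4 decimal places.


r_new = n*r / (1 + (n-1)*r)
Numerator = 3 * 0.84 = 2.52
Denominator = 1 + 2 * 0.84 = 2.68
r_new = 2.52 / 2.68
= 0.9403


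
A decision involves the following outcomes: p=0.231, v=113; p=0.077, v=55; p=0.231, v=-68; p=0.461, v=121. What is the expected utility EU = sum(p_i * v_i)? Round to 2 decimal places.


EU = sum(p_i * v_i)
0.231 * 113 = 26.103
0.077 * 55 = 4.235
0.231 * -68 = -15.708
0.461 * 121 = 55.781
EU = 26.103 + 4.235 + -15.708 + 55.781
= 70.41


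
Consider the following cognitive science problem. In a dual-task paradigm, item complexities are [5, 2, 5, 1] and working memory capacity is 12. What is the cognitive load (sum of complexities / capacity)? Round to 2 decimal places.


Total complexity = 5 + 2 + 5 + 1 = 13
Load = total / capacity = 13 / 12
= 1.08


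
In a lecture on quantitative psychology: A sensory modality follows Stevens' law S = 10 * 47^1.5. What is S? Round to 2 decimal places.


S = 10 * 47^1.5
47^1.5 = 322.2158
S = 10 * 322.2158
= 3222.16


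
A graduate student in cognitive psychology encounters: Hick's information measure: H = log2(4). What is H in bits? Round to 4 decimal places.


H = log2(n)
H = log2(4)
= 2.0000


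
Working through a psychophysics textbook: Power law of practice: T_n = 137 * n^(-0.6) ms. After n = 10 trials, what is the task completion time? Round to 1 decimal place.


T_n = 137 * 10^(-0.6)
10^(-0.6) = 0.251189
T_n = 137 * 0.251189
= 34.4 ms


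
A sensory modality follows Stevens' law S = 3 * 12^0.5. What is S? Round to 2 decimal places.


S = 3 * 12^0.5
12^0.5 = 3.4641
S = 3 * 3.4641
= 10.39


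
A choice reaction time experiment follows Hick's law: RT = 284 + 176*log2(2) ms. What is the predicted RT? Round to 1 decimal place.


RT = 284 + 176 * log2(2)
log2(2) = 1.0
RT = 284 + 176 * 1.0
= 284 + 176.0
= 460.0 ms


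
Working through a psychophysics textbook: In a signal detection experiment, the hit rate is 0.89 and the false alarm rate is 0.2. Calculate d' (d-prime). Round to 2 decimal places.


d' = z(HR) - z(FAR)
z(0.89) = 1.2265
z(0.2) = -0.8416
d' = 1.2265 - -0.8416
= 2.07


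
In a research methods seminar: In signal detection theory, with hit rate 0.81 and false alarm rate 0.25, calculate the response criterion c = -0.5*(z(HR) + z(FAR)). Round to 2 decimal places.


c = -0.5 * (z(HR) + z(FAR))
z(0.81) = 0.8779
z(0.25) = -0.6745
c = -0.5 * (0.8779 + -0.6745)
= -0.5 * 0.2034
= -0.10


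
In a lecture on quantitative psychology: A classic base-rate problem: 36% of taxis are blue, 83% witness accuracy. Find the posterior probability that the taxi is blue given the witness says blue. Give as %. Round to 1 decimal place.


P(blue | says blue) = P(says blue | blue)*P(blue) / [P(says blue | blue)*P(blue) + P(says blue | not blue)*P(not blue)]
Numerator = 0.83 * 0.36 = 0.2988
False identification = 0.17 * 0.64 = 0.1088
P = 0.2988 / (0.2988 + 0.1088)
= 0.2988 / 0.4076
As percentage = 73.3


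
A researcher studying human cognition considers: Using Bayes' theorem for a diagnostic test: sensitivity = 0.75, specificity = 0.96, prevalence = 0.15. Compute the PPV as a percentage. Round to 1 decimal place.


PPV = (sens * prev) / (sens * prev + (1-spec) * (1-prev))
Numerator = 0.75 * 0.15 = 0.1125
P(positive and no disease) = (1 - spec) * (1 - prev) = (1 - 0.96) * (1 - 0.15) = 0.034
Denominator = 0.1125 + 0.034 = 0.1465
PPV = 0.1125 / 0.1465 = 0.767918
As percentage = 76.8


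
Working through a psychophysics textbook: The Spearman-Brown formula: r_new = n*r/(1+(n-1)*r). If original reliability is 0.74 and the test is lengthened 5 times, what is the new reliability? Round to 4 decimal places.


r_new = n*r / (1 + (n-1)*r)
Numerator = 5 * 0.74 = 3.7
Denominator = 1 + 4 * 0.74 = 3.96
r_new = 3.7 / 3.96
= 0.9343


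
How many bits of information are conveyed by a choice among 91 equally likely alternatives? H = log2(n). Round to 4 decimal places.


H = log2(n)
H = log2(91)
= 6.5078


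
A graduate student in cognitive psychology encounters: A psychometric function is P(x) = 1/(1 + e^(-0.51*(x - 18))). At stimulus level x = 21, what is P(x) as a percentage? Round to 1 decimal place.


P(x) = 1/(1 + e^(-0.51*(21 - 18)))
Exponent = -0.51 * 3 = -1.53
e^(-1.53) = 0.216536
P = 1/(1 + 0.216536) = 0.822006
Percentage = 82.2


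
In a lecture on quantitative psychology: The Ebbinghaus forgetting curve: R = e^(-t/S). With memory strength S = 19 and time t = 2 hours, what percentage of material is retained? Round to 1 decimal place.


R = e^(-t/S)
-t/S = -2/19 = -0.105263
R = e^(-0.105263) = 0.900088
Percentage = 0.900088 * 100
= 90.0


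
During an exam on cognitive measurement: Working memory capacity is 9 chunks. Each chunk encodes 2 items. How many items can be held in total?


Total items = chunks * items_per_chunk
= 9 * 2
= 18


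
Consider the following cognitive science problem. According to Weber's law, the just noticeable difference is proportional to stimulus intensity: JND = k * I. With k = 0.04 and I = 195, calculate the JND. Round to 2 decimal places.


JND = k * I
JND = 0.04 * 195
= 7.80


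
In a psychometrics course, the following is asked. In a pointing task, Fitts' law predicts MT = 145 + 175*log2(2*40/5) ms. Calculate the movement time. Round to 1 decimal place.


MT = 145 + 175 * log2(2*40/5)
2D/W = 16.0
log2(16.0) = 4.0
MT = 145 + 175 * 4.0
= 845.0 ms


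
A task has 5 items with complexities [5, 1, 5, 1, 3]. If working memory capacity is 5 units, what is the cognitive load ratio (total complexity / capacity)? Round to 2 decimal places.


Total complexity = 5 + 1 + 5 + 1 + 3 = 15
Load = total / capacity = 15 / 5
= 3.00


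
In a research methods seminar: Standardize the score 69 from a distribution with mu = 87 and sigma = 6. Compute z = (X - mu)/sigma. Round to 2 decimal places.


z = (X - mu) / sigma
= (69 - 87) / 6
= -18 / 6
= -3.00


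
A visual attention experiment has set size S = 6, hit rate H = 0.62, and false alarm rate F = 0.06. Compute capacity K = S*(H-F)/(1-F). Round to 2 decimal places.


K = S * (H - F) / (1 - F)
H - F = 0.56
1 - F = 0.94
K = 6 * 0.56 / 0.94
= 3.57


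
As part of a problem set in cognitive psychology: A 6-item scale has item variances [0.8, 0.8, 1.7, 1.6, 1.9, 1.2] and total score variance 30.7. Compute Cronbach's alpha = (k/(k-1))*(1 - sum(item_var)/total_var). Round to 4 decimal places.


alpha = (k/(k-1)) * (1 - sum(s_i^2)/s_total^2)
sum(item variances) = 8.0
k/(k-1) = 6/5 = 1.2
1 - 8.0/30.7 = 1 - 0.260586 = 0.739414
alpha = 1.2 * 0.739414
= 0.8873


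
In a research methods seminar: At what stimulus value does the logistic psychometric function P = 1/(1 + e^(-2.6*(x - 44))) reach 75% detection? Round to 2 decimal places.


At P = 0.75: 0.75 = 1/(1 + e^(-k*(x-x0)))
Solving: e^(-k*(x-x0)) = 1/3
x = x0 + ln(3)/k
ln(3) = 1.0986
x = 44 + 1.0986/2.6
= 44 + 0.4225
= 44.42


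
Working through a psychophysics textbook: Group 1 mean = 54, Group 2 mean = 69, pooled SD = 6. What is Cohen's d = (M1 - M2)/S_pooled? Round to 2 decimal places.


Cohen's d = (M1 - M2) / S_pooled
= (54 - 69) / 6
= -15 / 6
= -2.50


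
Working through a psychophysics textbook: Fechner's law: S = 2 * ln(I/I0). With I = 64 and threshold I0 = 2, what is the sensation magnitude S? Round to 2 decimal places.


S = 2 * ln(64/2)
I/I0 = 32.0
ln(32.0) = 3.4657
S = 2 * 3.4657
= 6.93


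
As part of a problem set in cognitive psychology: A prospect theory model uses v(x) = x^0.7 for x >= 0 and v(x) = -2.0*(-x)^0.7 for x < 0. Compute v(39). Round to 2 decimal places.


Since x = 39 >= 0, use v(x) = x^0.7
39^0.7 = 12.9941
v(39) = 12.99


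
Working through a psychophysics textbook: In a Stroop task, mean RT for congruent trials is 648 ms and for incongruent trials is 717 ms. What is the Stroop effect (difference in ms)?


Stroop effect = RT(incongruent) - RT(congruent)
= 717 - 648
= 69 ms


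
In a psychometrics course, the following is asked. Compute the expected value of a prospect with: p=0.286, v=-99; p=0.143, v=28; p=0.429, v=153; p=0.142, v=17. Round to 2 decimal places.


EU = sum(p_i * v_i)
0.286 * -99 = -28.314
0.143 * 28 = 4.004
0.429 * 153 = 65.637
0.142 * 17 = 2.414
EU = -28.314 + 4.004 + 65.637 + 2.414
= 43.74


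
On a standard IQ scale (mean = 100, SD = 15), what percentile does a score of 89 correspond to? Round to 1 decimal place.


z = (IQ - mean) / SD
z = (89 - 100) / 15 = -0.7333
Percentile = Phi(-0.7333) * 100
Phi(-0.7333) = 0.231688
= 23.2


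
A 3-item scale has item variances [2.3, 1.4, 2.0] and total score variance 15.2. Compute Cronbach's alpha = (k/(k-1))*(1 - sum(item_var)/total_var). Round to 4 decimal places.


alpha = (k/(k-1)) * (1 - sum(s_i^2)/s_total^2)
sum(item variances) = 5.7
k/(k-1) = 3/2 = 1.5
1 - 5.7/15.2 = 1 - 0.375 = 0.625
alpha = 1.5 * 0.625
= 0.9375


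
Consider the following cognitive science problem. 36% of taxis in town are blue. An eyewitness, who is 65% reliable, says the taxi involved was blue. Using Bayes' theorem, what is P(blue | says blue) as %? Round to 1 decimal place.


P(blue | says blue) = P(says blue | blue)*P(blue) / [P(says blue | blue)*P(blue) + P(says blue | not blue)*P(not blue)]
Numerator = 0.65 * 0.36 = 0.234
False identification = 0.35 * 0.64 = 0.224
P = 0.234 / (0.234 + 0.224)
= 0.234 / 0.458
As percentage = 51.1


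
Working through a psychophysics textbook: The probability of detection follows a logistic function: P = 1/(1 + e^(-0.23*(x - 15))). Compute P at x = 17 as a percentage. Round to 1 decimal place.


P(x) = 1/(1 + e^(-0.23*(17 - 15)))
Exponent = -0.23 * 2 = -0.46
e^(-0.46) = 0.631284
P = 1/(1 + 0.631284) = 0.613014
Percentage = 61.3


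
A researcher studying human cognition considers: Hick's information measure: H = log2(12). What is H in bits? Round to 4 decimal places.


H = log2(n)
H = log2(12)
= 3.5850


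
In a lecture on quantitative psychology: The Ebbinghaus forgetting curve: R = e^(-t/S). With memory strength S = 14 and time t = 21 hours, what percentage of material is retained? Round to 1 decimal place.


R = e^(-t/S)
-t/S = -21/14 = -1.5
R = e^(-1.5) = 0.22313
Percentage = 0.22313 * 100
= 22.3


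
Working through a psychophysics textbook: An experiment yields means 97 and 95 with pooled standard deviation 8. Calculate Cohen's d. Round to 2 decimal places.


Cohen's d = (M1 - M2) / S_pooled
= (97 - 95) / 8
= 2 / 8
= 0.25


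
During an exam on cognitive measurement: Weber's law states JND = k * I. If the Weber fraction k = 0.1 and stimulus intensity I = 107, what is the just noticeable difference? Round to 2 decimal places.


JND = k * I
JND = 0.1 * 107
= 10.70


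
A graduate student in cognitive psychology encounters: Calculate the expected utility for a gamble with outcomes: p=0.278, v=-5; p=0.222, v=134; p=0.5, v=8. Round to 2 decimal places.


EU = sum(p_i * v_i)
0.278 * -5 = -1.39
0.222 * 134 = 29.748
0.5 * 8 = 4.0
EU = -1.39 + 29.748 + 4.0
= 32.36


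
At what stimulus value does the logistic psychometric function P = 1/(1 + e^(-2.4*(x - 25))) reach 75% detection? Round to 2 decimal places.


At P = 0.75: 0.75 = 1/(1 + e^(-k*(x-x0)))
Solving: e^(-k*(x-x0)) = 1/3
x = x0 + ln(3)/k
ln(3) = 1.0986
x = 25 + 1.0986/2.4
= 25 + 0.4578
= 25.46


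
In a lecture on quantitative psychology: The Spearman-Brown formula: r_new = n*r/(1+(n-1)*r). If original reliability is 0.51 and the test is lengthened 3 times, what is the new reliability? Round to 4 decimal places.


r_new = n*r / (1 + (n-1)*r)
Numerator = 3 * 0.51 = 1.53
Denominator = 1 + 2 * 0.51 = 2.02
r_new = 1.53 / 2.02
= 0.7574


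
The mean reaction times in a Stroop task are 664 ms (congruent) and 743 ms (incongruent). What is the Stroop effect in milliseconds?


Stroop effect = RT(incongruent) - RT(congruent)
= 743 - 664
= 79 ms


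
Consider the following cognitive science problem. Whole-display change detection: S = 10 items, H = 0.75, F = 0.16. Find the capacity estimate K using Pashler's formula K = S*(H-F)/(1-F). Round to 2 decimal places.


K = S * (H - F) / (1 - F)
H - F = 0.59
1 - F = 0.84
K = 10 * 0.59 / 0.84
= 7.02


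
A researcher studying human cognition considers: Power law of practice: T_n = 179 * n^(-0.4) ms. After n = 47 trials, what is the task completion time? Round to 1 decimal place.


T_n = 179 * 47^(-0.4)
47^(-0.4) = 0.214368
T_n = 179 * 0.214368
= 38.4 ms


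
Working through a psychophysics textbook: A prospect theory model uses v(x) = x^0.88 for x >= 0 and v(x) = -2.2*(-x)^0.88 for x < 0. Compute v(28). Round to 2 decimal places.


Since x = 28 >= 0, use v(x) = x^0.88
28^0.88 = 18.7715
v(28) = 18.77


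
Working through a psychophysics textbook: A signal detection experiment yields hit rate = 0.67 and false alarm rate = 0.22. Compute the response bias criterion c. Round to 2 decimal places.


c = -0.5 * (z(HR) + z(FAR))
z(0.67) = 0.4399
z(0.22) = -0.7722
c = -0.5 * (0.4399 + -0.7722)
= -0.5 * -0.3323
= 0.17


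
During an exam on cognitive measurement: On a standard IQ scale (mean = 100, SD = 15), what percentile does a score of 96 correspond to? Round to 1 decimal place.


z = (IQ - mean) / SD
z = (96 - 100) / 15 = -0.2667
Percentile = Phi(-0.2667) * 100
Phi(-0.2667) = 0.39485
= 39.5


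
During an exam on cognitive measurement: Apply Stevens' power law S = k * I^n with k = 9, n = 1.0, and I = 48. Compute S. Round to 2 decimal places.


S = 9 * 48^1.0
48^1.0 = 48.0
S = 9 * 48.0
= 432.00


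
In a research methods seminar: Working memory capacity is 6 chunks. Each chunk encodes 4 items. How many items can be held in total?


Total items = chunks * items_per_chunk
= 6 * 4
= 24


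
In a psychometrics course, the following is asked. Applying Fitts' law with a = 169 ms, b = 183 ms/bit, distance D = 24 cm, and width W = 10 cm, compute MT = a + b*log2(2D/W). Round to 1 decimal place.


MT = 169 + 183 * log2(2*24/10)
2D/W = 4.8
log2(4.8) = 2.263
MT = 169 + 183 * 2.263
= 583.1 ms


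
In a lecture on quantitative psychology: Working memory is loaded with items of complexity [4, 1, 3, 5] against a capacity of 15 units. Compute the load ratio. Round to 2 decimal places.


Total complexity = 4 + 1 + 3 + 5 = 13
Load = total / capacity = 13 / 15
= 0.87


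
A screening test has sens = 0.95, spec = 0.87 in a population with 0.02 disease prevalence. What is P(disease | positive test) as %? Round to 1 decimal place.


PPV = (sens * prev) / (sens * prev + (1-spec) * (1-prev))
Numerator = 0.95 * 0.02 = 0.019
P(positive and no disease) = (1 - spec) * (1 - prev) = (1 - 0.87) * (1 - 0.02) = 0.1274
Denominator = 0.019 + 0.1274 = 0.1464
PPV = 0.019 / 0.1464 = 0.129781
As percentage = 13.0


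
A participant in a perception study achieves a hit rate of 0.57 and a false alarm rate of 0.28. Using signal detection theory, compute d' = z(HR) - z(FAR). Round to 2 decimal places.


d' = z(HR) - z(FAR)
z(0.57) = 0.1764
z(0.28) = -0.5828
d' = 0.1764 - -0.5828
= 0.76


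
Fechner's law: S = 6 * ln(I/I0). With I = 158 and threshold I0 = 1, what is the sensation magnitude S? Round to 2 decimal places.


S = 6 * ln(158/1)
I/I0 = 158.0
ln(158.0) = 5.0626
S = 6 * 5.0626
= 30.38


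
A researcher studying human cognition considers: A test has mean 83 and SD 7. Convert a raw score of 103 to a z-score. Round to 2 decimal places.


z = (X - mu) / sigma
= (103 - 83) / 7
= 20 / 7
= 2.86


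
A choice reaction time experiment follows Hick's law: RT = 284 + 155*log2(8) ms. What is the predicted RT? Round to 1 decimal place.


RT = 284 + 155 * log2(8)
log2(8) = 3.0
RT = 284 + 155 * 3.0
= 284 + 465.0
= 749.0 ms


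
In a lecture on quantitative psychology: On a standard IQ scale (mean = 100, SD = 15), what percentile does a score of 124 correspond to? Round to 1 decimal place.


z = (IQ - mean) / SD
z = (124 - 100) / 15 = 1.6
Percentile = Phi(1.6) * 100
Phi(1.6) = 0.945201
= 94.5


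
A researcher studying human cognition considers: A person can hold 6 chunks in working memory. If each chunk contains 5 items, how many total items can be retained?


Total items = chunks * items_per_chunk
= 6 * 5
= 30


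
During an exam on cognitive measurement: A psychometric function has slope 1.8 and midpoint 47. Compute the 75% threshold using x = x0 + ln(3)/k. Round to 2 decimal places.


At P = 0.75: 0.75 = 1/(1 + e^(-k*(x-x0)))
Solving: e^(-k*(x-x0)) = 1/3
x = x0 + ln(3)/k
ln(3) = 1.0986
x = 47 + 1.0986/1.8
= 47 + 0.6103
= 47.61


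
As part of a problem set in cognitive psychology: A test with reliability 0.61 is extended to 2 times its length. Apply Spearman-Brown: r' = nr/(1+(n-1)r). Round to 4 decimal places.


r_new = n*r / (1 + (n-1)*r)
Numerator = 2 * 0.61 = 1.22
Denominator = 1 + 1 * 0.61 = 1.61
r_new = 1.22 / 1.61
= 0.7578


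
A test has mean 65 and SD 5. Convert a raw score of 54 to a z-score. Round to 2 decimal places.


z = (X - mu) / sigma
= (54 - 65) / 5
= -11 / 5
= -2.20


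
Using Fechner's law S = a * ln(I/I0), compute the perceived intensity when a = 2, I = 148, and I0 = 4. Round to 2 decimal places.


S = 2 * ln(148/4)
I/I0 = 37.0
ln(37.0) = 3.6109
S = 2 * 3.6109
= 7.22


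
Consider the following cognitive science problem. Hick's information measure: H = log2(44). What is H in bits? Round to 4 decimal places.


H = log2(n)
H = log2(44)
= 5.4594


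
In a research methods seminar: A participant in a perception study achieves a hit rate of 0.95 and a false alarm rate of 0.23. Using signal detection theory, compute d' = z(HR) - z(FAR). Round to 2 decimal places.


d' = z(HR) - z(FAR)
z(0.95) = 1.6449
z(0.23) = -0.7388
d' = 1.6449 - -0.7388
= 2.38


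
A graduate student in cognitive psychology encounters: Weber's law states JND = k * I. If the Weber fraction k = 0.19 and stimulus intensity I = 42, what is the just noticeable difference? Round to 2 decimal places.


JND = k * I
JND = 0.19 * 42
= 7.98


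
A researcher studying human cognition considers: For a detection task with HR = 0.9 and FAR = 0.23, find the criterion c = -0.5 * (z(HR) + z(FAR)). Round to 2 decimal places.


c = -0.5 * (z(HR) + z(FAR))
z(0.9) = 1.2816
z(0.23) = -0.7388
c = -0.5 * (1.2816 + -0.7388)
= -0.5 * 0.5428
= -0.27


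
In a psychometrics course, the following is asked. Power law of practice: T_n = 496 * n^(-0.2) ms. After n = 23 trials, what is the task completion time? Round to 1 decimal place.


T_n = 496 * 23^(-0.2)
23^(-0.2) = 0.534139
T_n = 496 * 0.534139
= 264.9 ms


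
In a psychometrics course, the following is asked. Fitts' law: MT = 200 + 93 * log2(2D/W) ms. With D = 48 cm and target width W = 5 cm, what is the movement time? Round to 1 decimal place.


MT = 200 + 93 * log2(2*48/5)
2D/W = 19.2
log2(19.2) = 4.263
MT = 200 + 93 * 4.263
= 596.5 ms


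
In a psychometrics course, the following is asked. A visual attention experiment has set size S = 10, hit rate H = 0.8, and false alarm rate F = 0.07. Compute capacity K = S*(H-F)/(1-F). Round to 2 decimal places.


K = S * (H - F) / (1 - F)
H - F = 0.73
1 - F = 0.93
K = 10 * 0.73 / 0.93
= 7.85


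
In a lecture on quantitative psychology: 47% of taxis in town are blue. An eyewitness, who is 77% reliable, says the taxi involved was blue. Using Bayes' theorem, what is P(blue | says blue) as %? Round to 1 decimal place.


P(blue | says blue) = P(says blue | blue)*P(blue) / [P(says blue | blue)*P(blue) + P(says blue | not blue)*P(not blue)]
Numerator = 0.77 * 0.47 = 0.3619
False identification = 0.23 * 0.53 = 0.1219
P = 0.3619 / (0.3619 + 0.1219)
= 0.3619 / 0.4838
As percentage = 74.8


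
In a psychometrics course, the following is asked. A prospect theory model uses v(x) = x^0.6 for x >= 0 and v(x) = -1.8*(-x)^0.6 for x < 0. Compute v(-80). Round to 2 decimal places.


Since x = -80 < 0, use v(x) = -lambda*(-x)^alpha
(-x) = 80
80^0.6 = 13.8629
v(-80) = -1.8 * 13.8629
= -24.95


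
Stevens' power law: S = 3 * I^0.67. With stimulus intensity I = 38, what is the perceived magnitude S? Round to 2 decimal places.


S = 3 * 38^0.67
38^0.67 = 11.4408
S = 3 * 11.4408
= 34.32


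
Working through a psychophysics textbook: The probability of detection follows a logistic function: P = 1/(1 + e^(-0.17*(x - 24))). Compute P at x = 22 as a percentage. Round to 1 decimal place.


P(x) = 1/(1 + e^(-0.17*(22 - 24)))
Exponent = -0.17 * -2 = 0.34
e^(0.34) = 1.404948
P = 1/(1 + 1.404948) = 0.415809
Percentage = 41.6


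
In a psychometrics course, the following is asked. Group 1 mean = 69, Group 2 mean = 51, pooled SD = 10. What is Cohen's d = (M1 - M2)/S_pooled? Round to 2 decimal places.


Cohen's d = (M1 - M2) / S_pooled
= (69 - 51) / 10
= 18 / 10
= 1.80
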